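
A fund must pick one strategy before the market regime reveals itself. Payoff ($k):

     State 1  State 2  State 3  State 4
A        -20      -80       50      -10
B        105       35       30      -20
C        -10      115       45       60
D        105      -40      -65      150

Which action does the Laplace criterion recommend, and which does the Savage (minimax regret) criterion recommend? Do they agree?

Row averages: A=-15, B=37.5, C=52.5, D=37.5
Highest average = 52.5 → C.
Column bests: State 1=105, State 2=115, State 3=50, State 4=150.
A regrets: 125, 195, 0, 160 → max 195
B regrets: 0, 80, 20, 170 → max 170
C regrets: 115, 0, 5, 90 → max 115
D regrets: 0, 155, 115, 0 → max 155
Smallest max regret = 115 → C.

laplace → C; minimax regret → C (agree)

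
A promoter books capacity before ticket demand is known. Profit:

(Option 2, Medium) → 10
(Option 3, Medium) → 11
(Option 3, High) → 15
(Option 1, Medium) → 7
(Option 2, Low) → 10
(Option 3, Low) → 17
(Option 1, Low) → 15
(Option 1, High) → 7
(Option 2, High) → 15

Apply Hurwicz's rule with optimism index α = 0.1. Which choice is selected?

Option 1: 0.1·15 + 0.9·7 = 7.8
Option 2: 0.1·15 + 0.9·10 = 10.5
Option 3: 0.1·17 + 0.9·11 = 11.6
Highest Hurwicz score = 11.6 → Option 3.

Option 3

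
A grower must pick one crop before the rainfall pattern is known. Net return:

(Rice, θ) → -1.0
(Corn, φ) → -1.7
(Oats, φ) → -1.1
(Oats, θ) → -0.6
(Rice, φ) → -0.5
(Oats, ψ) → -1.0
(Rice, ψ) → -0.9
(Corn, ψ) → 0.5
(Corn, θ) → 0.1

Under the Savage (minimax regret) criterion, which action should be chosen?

Column bests: θ=0.1, φ=-0.5, ψ=0.5.
Oats regrets: 0.7, 0.6, 1.5 → max 1.5
Corn regrets: 0.0, 1.2, 0.0 → max 1.2
Rice regrets: 1.1, 0.0, 1.4 → max 1.4
Smallest max regret = 1.2 → Corn.

Corn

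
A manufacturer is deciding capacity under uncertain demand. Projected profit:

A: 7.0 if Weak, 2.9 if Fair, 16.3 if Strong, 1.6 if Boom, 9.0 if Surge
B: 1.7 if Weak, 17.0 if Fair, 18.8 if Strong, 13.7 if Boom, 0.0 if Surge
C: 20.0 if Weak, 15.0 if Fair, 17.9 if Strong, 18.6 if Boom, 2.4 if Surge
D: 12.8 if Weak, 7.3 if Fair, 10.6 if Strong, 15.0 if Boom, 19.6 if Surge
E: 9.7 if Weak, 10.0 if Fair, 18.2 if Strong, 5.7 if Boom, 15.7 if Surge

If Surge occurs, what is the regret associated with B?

19.6

Best payoff under Surge is 19.6.
Regret = 19.6 − 0.0 = 19.6.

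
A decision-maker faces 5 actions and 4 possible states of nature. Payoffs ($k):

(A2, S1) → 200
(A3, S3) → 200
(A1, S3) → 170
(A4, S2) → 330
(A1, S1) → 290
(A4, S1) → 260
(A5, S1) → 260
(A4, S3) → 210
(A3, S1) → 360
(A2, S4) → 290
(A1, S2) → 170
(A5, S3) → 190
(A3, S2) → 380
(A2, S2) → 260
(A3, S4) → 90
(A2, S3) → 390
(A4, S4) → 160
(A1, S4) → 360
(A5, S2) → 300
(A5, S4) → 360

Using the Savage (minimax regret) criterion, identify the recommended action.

A2

Column bests: S1=360, S2=380, S3=390, S4=360.
A1 regrets: 70, 210, 220, 0 → max 220
A2 regrets: 160, 120, 0, 70 → max 160
A3 regrets: 0, 0, 190, 270 → max 270
A4 regrets: 100, 50, 180, 200 → max 200
A5 regrets: 100, 80, 200, 0 → max 200
Smallest max regret = 160 → A2.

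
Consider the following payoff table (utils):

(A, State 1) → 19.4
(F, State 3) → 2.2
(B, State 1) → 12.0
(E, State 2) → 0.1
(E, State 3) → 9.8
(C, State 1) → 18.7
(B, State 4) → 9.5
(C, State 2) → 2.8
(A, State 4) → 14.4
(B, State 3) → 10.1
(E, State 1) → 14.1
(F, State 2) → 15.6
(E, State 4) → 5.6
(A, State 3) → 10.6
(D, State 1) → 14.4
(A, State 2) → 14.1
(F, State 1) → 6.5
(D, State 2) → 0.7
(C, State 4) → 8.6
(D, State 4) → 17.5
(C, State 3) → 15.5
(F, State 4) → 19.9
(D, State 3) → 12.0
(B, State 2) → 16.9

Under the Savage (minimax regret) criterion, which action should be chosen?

Column bests: State 1=19.4, State 2=16.9, State 3=15.5, State 4=19.9.
A regrets: 0.0, 2.8, 4.9, 5.5 → max 5.5
B regrets: 7.4, 0.0, 5.4, 10.4 → max 10.4
C regrets: 0.7, 14.1, 0.0, 11.3 → max 14.1
D regrets: 5.0, 16.2, 3.5, 2.4 → max 16.2
E regrets: 5.3, 16.8, 5.7, 14.3 → max 16.8
F regrets: 12.9, 1.3, 13.3, 0.0 → max 13.3
Smallest max regret = 5.5 → A.

A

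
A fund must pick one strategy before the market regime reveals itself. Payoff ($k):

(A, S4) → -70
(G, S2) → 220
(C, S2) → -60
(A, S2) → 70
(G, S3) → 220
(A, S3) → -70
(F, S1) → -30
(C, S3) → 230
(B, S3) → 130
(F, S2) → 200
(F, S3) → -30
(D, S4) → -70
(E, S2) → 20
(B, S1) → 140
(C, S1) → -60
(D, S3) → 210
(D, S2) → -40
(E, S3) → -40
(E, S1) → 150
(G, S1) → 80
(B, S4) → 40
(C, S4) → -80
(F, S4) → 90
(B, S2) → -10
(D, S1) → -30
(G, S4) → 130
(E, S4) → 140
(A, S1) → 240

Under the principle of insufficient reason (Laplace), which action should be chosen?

Row averages: A=42.5, B=75, C=7.5, D=17.5, E=67.5, F=57.5, G=162.5
Highest average = 162.5 → G.

G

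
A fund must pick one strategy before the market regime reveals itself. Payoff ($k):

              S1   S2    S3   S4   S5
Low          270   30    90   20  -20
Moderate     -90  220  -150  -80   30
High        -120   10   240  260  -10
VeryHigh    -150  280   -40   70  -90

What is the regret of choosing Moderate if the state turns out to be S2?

60

Best payoff under S2 is 280.
Regret = 280 − 220 = 60.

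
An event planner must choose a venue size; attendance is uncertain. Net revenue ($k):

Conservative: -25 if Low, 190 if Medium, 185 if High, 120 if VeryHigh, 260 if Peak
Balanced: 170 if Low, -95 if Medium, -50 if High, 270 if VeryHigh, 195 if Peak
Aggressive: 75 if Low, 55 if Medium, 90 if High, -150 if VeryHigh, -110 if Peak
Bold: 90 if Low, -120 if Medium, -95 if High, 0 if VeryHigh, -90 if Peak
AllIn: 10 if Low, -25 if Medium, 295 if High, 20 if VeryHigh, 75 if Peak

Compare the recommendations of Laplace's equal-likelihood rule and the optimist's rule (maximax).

Row averages: Conservative=146, Balanced=98, Aggressive=-8, Bold=-43, AllIn=75
Highest average = 146 → Conservative.
Row maxima: Conservative=260, Balanced=270, Aggressive=90, Bold=90, AllIn=295
Best best-case = 295 → AllIn.

laplace → Conservative; maximax → AllIn (disagree)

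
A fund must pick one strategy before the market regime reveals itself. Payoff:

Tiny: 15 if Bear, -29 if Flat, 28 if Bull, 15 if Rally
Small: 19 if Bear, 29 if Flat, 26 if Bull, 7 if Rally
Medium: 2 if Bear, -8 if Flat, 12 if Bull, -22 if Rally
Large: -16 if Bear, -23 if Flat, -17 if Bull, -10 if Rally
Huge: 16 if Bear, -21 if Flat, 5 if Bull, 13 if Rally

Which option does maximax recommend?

Small

Row maxima: Tiny=28, Small=29, Medium=12, Large=-10, Huge=16
Best best-case = 29 → Small.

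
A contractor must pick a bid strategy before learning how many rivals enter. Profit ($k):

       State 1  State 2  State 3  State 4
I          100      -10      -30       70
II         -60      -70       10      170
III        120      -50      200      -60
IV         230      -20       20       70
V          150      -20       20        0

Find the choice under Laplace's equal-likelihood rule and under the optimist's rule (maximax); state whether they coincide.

Row averages: I=32.5, II=12.5, III=52.5, IV=75, V=37.5
Highest average = 75 → IV.
Row maxima: I=100, II=170, III=200, IV=230, V=150
Best best-case = 230 → IV.

laplace → IV; maximax → IV (agree)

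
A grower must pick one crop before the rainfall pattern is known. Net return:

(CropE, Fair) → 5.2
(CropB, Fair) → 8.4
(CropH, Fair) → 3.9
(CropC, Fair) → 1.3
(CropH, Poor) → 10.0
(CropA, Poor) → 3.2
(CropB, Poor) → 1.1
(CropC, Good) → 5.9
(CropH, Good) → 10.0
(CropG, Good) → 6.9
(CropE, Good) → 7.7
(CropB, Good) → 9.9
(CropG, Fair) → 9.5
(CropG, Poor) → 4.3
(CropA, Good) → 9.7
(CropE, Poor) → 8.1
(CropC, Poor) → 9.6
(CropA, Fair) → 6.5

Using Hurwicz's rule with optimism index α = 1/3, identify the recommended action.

CropB: 1/3·9.9 + 2/3·1.1 = 121/30
CropA: 1/3·9.7 + 2/3·3.2 = 161/30
CropH: 1/3·10.0 + 2/3·3.9 = 89/15
CropG: 1/3·9.5 + 2/3·4.3 = 181/30
CropE: 1/3·8.1 + 2/3·5.2 = 37/6
CropC: 1/3·9.6 + 2/3·1.3 = 61/15
Highest Hurwicz score = 37/6 → CropE.

CropE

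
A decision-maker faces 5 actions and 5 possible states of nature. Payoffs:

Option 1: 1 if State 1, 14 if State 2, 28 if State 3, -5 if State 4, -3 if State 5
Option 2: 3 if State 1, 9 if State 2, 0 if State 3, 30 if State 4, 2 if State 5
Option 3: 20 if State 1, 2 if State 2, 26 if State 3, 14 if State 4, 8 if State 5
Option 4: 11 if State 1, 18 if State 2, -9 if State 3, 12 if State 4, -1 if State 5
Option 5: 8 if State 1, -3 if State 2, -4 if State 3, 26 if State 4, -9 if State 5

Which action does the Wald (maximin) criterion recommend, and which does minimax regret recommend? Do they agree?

Row minima: Option 1=-5, Option 2=0, Option 3=2, Option 4=-9, Option 5=-9
Best worst-case = 2 → Option 3.
Column bests: State 1=20, State 2=18, State 3=28, State 4=30, State 5=8.
Option 1 regrets: 19, 4, 0, 35, 11 → max 35
Option 2 regrets: 17, 9, 28, 0, 6 → max 28
Option 3 regrets: 0, 16, 2, 16, 0 → max 16
Option 4 regrets: 9, 0, 37, 18, 9 → max 37
Option 5 regrets: 12, 21, 32, 4, 17 → max 32
Smallest max regret = 16 → Option 3.

maximin → Option 3; minimax regret → Option 3 (agree)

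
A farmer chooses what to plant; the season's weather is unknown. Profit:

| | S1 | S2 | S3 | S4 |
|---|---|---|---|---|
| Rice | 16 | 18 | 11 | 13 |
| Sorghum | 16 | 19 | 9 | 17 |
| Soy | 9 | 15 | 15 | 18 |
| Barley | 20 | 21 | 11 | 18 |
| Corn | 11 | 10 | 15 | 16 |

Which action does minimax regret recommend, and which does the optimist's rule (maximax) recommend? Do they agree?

minimax regret → Barley; maximax → Barley (agree)

Column bests: S1=20, S2=21, S3=15, S4=18.
Rice regrets: 4, 3, 4, 5 → max 5
Sorghum regrets: 4, 2, 6, 1 → max 6
Soy regrets: 11, 6, 0, 0 → max 11
Barley regrets: 0, 0, 4, 0 → max 4
Corn regrets: 9, 11, 0, 2 → max 11
Smallest max regret = 4 → Barley.
Row maxima: Rice=18, Sorghum=19, Soy=18, Barley=21, Corn=16
Best best-case = 21 → Barley.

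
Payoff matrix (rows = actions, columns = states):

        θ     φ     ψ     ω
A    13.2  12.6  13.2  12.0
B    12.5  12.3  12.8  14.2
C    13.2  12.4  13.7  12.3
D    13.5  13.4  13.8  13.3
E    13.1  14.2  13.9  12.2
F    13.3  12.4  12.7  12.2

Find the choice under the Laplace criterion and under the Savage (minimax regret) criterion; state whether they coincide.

laplace → D; minimax regret → D (agree)

Row averages: A=12.75, B=12.95, C=12.9, D=13.5, E=13.35, F=12.65
Highest average = 13.5 → D.
Column bests: θ=13.5, φ=14.2, ψ=13.9, ω=14.2.
A regrets: 0.3, 1.6, 0.7, 2.2 → max 2.2
B regrets: 1.0, 1.9, 1.1, 0.0 → max 1.9
C regrets: 0.3, 1.8, 0.2, 1.9 → max 1.9
D regrets: 0.0, 0.8, 0.1, 0.9 → max 0.9
E regrets: 0.4, 0.0, 0.0, 2.0 → max 2.0
F regrets: 0.2, 1.8, 1.2, 2.0 → max 2.0
Smallest max regret = 0.9 → D.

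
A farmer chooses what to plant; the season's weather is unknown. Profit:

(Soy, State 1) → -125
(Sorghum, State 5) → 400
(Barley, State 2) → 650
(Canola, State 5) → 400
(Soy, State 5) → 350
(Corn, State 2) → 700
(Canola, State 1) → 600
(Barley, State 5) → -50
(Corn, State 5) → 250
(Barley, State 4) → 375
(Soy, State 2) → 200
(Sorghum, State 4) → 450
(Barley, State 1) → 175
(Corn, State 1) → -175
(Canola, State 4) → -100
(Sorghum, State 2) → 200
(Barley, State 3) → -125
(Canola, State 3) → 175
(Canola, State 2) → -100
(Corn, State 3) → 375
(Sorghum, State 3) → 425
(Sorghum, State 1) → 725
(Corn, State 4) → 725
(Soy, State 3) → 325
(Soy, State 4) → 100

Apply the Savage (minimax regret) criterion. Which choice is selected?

Sorghum

Column bests: State 1=725, State 2=700, State 3=425, State 4=725, State 5=400.
Corn regrets: 900, 0, 50, 0, 150 → max 900
Barley regrets: 550, 50, 550, 350, 450 → max 550
Sorghum regrets: 0, 500, 0, 275, 0 → max 500
Soy regrets: 850, 500, 100, 625, 50 → max 850
Canola regrets: 125, 800, 250, 825, 0 → max 825
Smallest max regret = 500 → Sorghum.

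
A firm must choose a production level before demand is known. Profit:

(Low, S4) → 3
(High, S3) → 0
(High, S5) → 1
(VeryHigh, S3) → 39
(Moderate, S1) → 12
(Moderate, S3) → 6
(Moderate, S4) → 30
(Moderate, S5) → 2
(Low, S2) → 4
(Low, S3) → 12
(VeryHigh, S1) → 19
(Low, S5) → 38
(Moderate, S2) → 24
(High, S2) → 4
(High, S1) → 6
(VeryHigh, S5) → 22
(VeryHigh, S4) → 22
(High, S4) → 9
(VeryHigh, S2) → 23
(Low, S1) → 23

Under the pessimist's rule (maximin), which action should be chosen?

Row minima: Low=3, Moderate=2, High=0, VeryHigh=19
Best worst-case = 19 → VeryHigh.

VeryHigh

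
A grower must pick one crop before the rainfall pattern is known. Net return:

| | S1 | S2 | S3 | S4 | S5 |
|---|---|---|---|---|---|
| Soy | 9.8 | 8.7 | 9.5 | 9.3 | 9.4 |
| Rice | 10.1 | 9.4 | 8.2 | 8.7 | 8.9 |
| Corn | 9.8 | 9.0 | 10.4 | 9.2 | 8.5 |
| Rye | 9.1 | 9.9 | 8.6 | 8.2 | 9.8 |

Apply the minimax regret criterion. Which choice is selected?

Soy

Column bests: S1=10.1, S2=9.9, S3=10.4, S4=9.3, S5=9.8.
Soy regrets: 0.3, 1.2, 0.9, 0.0, 0.4 → max 1.2
Rice regrets: 0.0, 0.5, 2.2, 0.6, 0.9 → max 2.2
Corn regrets: 0.3, 0.9, 0.0, 0.1, 1.3 → max 1.3
Rye regrets: 1.0, 0.0, 1.8, 1.1, 0.0 → max 1.8
Smallest max regret = 1.2 → Soy.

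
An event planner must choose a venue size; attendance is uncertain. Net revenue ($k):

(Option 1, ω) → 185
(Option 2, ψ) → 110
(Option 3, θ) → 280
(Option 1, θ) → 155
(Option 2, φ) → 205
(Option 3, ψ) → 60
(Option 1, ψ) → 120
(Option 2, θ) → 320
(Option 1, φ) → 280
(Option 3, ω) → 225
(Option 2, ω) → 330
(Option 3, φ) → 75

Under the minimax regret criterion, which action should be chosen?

Option 2

Column bests: θ=320, φ=280, ψ=120, ω=330.
Option 1 regrets: 165, 0, 0, 145 → max 165
Option 2 regrets: 0, 75, 10, 0 → max 75
Option 3 regrets: 40, 205, 60, 105 → max 205
Smallest max regret = 75 → Option 2.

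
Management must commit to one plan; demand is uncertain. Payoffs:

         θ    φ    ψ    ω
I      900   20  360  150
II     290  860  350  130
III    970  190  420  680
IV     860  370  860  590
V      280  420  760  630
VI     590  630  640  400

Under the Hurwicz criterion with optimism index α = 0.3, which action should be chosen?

IV

I: 0.3·900 + 0.7·20 = 284
II: 0.3·860 + 0.7·130 = 349
III: 0.3·970 + 0.7·190 = 424
IV: 0.3·860 + 0.7·370 = 517
V: 0.3·760 + 0.7·280 = 424
VI: 0.3·640 + 0.7·400 = 472
Highest Hurwicz score = 517 → IV.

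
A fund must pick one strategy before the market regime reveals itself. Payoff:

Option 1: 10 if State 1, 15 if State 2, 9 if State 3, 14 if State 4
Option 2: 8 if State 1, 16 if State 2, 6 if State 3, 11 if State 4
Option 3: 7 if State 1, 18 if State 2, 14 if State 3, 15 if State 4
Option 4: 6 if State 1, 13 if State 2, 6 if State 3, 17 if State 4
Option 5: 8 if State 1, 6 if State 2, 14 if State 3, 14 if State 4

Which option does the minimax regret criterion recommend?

Option 3

Column bests: State 1=10, State 2=18, State 3=14, State 4=17.
Option 1 regrets: 0, 3, 5, 3 → max 5
Option 2 regrets: 2, 2, 8, 6 → max 8
Option 3 regrets: 3, 0, 0, 2 → max 3
Option 4 regrets: 4, 5, 8, 0 → max 8
Option 5 regrets: 2, 12, 0, 3 → max 12
Smallest max regret = 3 → Option 3.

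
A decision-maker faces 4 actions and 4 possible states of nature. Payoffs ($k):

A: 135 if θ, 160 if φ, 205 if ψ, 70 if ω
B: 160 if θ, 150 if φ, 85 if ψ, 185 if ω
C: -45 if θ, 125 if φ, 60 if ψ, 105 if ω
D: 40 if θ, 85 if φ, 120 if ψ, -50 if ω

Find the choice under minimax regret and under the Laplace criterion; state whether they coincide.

Column bests: θ=160, φ=160, ψ=205, ω=185.
A regrets: 25, 0, 0, 115 → max 115
B regrets: 0, 10, 120, 0 → max 120
C regrets: 205, 35, 145, 80 → max 205
D regrets: 120, 75, 85, 235 → max 235
Smallest max regret = 115 → A.
Row averages: A=142.5, B=145, C=61.25, D=48.75
Highest average = 145 → B.

minimax regret → A; laplace → B (disagree)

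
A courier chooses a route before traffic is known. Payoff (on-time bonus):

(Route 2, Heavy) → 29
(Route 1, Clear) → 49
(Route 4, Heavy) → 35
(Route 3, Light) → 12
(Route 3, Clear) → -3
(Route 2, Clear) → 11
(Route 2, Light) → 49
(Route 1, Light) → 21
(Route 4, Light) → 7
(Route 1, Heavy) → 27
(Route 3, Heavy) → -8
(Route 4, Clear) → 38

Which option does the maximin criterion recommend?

Route 1

Row minima: Route 1=21, Route 2=11, Route 3=-8, Route 4=7
Best worst-case = 21 → Route 1.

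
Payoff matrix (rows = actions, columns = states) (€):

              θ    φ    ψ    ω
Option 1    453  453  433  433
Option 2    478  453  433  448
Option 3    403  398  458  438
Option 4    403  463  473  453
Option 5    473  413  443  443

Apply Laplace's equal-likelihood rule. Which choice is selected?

Row averages: Option 1=443, Option 2=453, Option 3=424.25, Option 4=448, Option 5=443
Highest average = 453 → Option 2.

Option 2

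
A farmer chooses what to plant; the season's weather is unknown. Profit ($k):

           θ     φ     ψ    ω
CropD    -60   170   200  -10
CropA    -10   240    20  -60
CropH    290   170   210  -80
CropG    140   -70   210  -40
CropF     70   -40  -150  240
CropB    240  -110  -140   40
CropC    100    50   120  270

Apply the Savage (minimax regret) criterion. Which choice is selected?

Column bests: θ=290, φ=240, ψ=210, ω=270.
CropD regrets: 350, 70, 10, 280 → max 350
CropA regrets: 300, 0, 190, 330 → max 330
CropH regrets: 0, 70, 0, 350 → max 350
CropG regrets: 150, 310, 0, 310 → max 310
CropF regrets: 220, 280, 360, 30 → max 360
CropB regrets: 50, 350, 350, 230 → max 350
CropC regrets: 190, 190, 90, 0 → max 190
Smallest max regret = 190 → CropC.

CropC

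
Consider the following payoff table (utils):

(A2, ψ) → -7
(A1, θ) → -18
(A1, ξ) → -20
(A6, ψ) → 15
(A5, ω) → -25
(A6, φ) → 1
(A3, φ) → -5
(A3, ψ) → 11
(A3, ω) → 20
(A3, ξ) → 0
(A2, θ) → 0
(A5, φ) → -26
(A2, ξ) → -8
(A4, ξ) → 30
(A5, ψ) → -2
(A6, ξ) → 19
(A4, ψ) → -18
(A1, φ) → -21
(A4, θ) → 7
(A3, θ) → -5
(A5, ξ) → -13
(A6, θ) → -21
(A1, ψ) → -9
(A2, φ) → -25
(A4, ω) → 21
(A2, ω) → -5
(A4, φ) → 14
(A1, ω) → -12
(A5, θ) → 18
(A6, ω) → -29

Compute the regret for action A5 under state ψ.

17

Best payoff under ψ is 15.
Regret = 15 − (-2) = 17.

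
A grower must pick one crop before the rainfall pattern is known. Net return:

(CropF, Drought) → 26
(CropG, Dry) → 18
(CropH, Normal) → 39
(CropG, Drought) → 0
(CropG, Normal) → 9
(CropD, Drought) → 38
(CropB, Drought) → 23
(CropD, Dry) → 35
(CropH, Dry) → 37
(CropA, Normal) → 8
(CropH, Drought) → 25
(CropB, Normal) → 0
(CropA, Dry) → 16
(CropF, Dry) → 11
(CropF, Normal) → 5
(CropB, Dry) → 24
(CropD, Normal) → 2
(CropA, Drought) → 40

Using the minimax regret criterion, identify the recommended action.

CropH

Column bests: Drought=40, Dry=37, Normal=39.
CropA regrets: 0, 21, 31 → max 31
CropB regrets: 17, 13, 39 → max 39
CropH regrets: 15, 0, 0 → max 15
CropF regrets: 14, 26, 34 → max 34
CropG regrets: 40, 19, 30 → max 40
CropD regrets: 2, 2, 37 → max 37
Smallest max regret = 15 → CropH.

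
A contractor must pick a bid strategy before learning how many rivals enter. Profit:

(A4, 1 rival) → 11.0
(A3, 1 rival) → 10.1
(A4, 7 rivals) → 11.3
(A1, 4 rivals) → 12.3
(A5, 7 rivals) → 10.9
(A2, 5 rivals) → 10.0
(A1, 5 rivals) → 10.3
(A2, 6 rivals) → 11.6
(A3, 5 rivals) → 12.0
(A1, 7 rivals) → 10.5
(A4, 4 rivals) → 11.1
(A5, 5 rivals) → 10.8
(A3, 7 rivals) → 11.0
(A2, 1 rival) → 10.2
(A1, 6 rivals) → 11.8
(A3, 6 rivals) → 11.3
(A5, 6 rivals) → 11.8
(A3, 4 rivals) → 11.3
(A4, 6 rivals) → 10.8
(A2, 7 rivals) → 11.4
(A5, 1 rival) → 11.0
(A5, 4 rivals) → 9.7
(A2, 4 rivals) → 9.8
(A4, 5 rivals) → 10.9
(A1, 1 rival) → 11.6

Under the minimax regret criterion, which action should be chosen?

Column bests: 1 rival=11.6, 4 rivals=12.3, 5 rivals=12.0, 6 rivals=11.8, 7 rivals=11.4.
A1 regrets: 0.0, 0.0, 1.7, 0.0, 0.9 → max 1.7
A2 regrets: 1.4, 2.5, 2.0, 0.2, 0.0 → max 2.5
A3 regrets: 1.5, 1.0, 0.0, 0.5, 0.4 → max 1.5
A4 regrets: 0.6, 1.2, 1.1, 1.0, 0.1 → max 1.2
A5 regrets: 0.6, 2.6, 1.2, 0.0, 0.5 → max 2.6
Smallest max regret = 1.2 → A4.

A4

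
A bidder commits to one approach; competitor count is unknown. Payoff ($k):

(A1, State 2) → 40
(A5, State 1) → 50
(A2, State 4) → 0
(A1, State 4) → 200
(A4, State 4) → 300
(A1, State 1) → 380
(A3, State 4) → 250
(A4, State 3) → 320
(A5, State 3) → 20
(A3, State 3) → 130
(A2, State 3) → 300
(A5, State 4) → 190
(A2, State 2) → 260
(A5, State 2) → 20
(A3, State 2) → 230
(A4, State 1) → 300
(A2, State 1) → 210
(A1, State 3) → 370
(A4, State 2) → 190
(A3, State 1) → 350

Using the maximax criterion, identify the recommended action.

A1

Row maxima: A1=380, A2=300, A3=350, A4=320, A5=190
Best best-case = 380 → A1.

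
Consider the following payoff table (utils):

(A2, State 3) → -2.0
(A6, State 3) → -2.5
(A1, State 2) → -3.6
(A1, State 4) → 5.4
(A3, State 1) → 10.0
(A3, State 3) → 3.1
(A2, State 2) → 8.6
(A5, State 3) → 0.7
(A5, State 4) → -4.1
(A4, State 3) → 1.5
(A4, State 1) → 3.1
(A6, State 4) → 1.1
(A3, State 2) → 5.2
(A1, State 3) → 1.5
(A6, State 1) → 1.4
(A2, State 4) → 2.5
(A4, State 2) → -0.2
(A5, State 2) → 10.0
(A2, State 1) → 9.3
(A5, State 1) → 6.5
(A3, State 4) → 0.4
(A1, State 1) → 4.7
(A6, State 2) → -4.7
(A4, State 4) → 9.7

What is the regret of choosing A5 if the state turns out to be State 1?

Best payoff under State 1 is 10.0.
Regret = 10.0 − 6.5 = 3.5.

3.5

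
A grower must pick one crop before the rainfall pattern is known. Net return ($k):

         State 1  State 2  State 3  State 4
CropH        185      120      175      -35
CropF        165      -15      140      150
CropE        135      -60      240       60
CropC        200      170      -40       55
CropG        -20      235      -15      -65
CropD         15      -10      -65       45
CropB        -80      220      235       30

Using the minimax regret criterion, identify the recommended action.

CropH

Column bests: State 1=200, State 2=235, State 3=240, State 4=150.
CropH regrets: 15, 115, 65, 185 → max 185
CropF regrets: 35, 250, 100, 0 → max 250
CropE regrets: 65, 295, 0, 90 → max 295
CropC regrets: 0, 65, 280, 95 → max 280
CropG regrets: 220, 0, 255, 215 → max 255
CropD regrets: 185, 245, 305, 105 → max 305
CropB regrets: 280, 15, 5, 120 → max 280
Smallest max regret = 185 → CropH.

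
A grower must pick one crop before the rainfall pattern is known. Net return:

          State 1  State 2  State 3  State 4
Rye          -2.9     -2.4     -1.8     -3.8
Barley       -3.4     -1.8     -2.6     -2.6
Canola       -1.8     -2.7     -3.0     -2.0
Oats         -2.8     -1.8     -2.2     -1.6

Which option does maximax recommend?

Row maxima: Rye=-1.8, Barley=-1.8, Canola=-1.8, Oats=-1.6
Best best-case = -1.6 → Oats.

Oats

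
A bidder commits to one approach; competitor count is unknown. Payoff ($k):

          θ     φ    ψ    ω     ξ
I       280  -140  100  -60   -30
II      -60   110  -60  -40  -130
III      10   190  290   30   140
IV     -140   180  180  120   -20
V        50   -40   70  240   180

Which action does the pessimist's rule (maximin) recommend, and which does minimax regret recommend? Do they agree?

Row minima: I=-140, II=-130, III=10, IV=-140, V=-40
Best worst-case = 10 → III.
Column bests: θ=280, φ=190, ψ=290, ω=240, ξ=180.
I regrets: 0, 330, 190, 300, 210 → max 330
II regrets: 340, 80, 350, 280, 310 → max 350
III regrets: 270, 0, 0, 210, 40 → max 270
IV regrets: 420, 10, 110, 120, 200 → max 420
V regrets: 230, 230, 220, 0, 0 → max 230
Smallest max regret = 230 → V.

maximin → III; minimax regret → V (disagree)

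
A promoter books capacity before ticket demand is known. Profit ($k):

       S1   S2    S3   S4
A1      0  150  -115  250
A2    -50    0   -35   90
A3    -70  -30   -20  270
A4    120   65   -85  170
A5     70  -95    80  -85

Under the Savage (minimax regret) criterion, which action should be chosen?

A4

Column bests: S1=120, S2=150, S3=80, S4=270.
A1 regrets: 120, 0, 195, 20 → max 195
A2 regrets: 170, 150, 115, 180 → max 180
A3 regrets: 190, 180, 100, 0 → max 190
A4 regrets: 0, 85, 165, 100 → max 165
A5 regrets: 50, 245, 0, 355 → max 355
Smallest max regret = 165 → A4.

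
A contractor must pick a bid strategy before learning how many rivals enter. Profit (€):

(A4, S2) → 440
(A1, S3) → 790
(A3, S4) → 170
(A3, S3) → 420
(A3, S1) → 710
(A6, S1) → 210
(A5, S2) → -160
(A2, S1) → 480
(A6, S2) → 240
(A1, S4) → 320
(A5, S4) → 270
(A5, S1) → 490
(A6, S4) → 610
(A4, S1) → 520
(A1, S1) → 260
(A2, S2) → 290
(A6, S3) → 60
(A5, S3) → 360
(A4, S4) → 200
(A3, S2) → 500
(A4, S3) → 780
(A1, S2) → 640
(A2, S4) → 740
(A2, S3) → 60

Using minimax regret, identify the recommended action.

Column bests: S1=710, S2=640, S3=790, S4=740.
A1 regrets: 450, 0, 0, 420 → max 450
A2 regrets: 230, 350, 730, 0 → max 730
A3 regrets: 0, 140, 370, 570 → max 570
A4 regrets: 190, 200, 10, 540 → max 540
A5 regrets: 220, 800, 430, 470 → max 800
A6 regrets: 500, 400, 730, 130 → max 730
Smallest max regret = 450 → A1.

A1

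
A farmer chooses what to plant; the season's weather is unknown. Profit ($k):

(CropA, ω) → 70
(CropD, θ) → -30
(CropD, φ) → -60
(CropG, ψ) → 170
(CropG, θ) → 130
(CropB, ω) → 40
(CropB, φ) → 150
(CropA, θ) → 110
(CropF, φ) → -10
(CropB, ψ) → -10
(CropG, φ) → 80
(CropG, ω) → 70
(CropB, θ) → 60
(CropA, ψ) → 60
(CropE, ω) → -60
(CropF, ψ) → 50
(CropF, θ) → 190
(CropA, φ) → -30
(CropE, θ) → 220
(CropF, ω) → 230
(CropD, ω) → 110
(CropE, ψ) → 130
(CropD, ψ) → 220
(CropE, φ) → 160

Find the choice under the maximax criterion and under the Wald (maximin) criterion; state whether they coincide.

maximax → CropF; maximin → CropG (disagree)

Row maxima: CropF=230, CropG=170, CropB=150, CropE=220, CropA=110, CropD=220
Best best-case = 230 → CropF.
Row minima: CropF=-10, CropG=70, CropB=-10, CropE=-60, CropA=-30, CropD=-60
Best worst-case = 70 → CropG.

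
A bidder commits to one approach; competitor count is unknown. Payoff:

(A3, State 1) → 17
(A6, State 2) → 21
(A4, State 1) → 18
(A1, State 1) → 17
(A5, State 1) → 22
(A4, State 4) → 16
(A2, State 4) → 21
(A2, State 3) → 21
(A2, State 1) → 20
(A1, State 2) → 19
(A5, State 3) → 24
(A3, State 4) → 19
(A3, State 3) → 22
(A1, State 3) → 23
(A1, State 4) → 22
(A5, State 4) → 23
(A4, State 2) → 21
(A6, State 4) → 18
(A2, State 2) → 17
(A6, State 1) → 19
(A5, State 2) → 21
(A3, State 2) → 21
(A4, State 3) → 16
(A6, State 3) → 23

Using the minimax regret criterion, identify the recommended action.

Column bests: State 1=22, State 2=21, State 3=24, State 4=23.
A1 regrets: 5, 2, 1, 1 → max 5
A2 regrets: 2, 4, 3, 2 → max 4
A3 regrets: 5, 0, 2, 4 → max 5
A4 regrets: 4, 0, 8, 7 → max 8
A5 regrets: 0, 0, 0, 0 → max 0
A6 regrets: 3, 0, 1, 5 → max 5
Smallest max regret = 0 → A5.

A5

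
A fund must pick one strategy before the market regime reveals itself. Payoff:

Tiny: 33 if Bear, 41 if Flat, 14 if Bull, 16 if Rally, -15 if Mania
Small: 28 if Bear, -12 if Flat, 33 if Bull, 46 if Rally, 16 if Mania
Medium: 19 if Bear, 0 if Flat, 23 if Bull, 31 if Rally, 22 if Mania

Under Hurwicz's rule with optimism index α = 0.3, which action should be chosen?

Tiny: 0.3·41 + 0.7·(-15) = 1.8
Small: 0.3·46 + 0.7·(-12) = 5.4
Medium: 0.3·31 + 0.7·0 = 9.3
Highest Hurwicz score = 9.3 → Medium.

Medium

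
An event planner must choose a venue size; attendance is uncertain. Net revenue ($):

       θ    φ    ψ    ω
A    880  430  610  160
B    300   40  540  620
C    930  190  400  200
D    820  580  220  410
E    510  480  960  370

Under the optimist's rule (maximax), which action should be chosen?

E

Row maxima: A=880, B=620, C=930, D=820, E=960
Best best-case = 960 → E.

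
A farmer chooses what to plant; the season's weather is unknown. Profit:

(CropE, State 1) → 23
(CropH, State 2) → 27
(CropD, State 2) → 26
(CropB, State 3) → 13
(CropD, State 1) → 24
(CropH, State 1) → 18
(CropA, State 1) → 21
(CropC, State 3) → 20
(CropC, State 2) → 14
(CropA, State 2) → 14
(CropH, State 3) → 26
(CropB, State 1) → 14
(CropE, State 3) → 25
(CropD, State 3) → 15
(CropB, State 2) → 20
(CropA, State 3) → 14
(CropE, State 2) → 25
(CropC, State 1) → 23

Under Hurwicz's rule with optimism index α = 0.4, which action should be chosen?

CropB: 0.4·20 + 0.6·13 = 15.8
CropH: 0.4·27 + 0.6·18 = 21.6
CropE: 0.4·25 + 0.6·23 = 23.8
CropD: 0.4·26 + 0.6·15 = 19.4
CropA: 0.4·21 + 0.6·14 = 16.8
CropC: 0.4·23 + 0.6·14 = 17.6
Highest Hurwicz score = 23.8 → CropE.

CropE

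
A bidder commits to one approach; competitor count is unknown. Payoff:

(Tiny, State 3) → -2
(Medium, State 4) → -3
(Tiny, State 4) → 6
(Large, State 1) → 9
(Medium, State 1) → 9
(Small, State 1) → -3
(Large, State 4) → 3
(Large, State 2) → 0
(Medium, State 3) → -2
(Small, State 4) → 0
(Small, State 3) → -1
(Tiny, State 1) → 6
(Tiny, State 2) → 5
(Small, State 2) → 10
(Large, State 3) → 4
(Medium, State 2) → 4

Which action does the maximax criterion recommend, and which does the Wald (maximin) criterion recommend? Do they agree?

Row maxima: Tiny=6, Small=10, Medium=9, Large=9
Best best-case = 10 → Small.
Row minima: Tiny=-2, Small=-3, Medium=-3, Large=0
Best worst-case = 0 → Large.

maximax → Small; maximin → Large (disagree)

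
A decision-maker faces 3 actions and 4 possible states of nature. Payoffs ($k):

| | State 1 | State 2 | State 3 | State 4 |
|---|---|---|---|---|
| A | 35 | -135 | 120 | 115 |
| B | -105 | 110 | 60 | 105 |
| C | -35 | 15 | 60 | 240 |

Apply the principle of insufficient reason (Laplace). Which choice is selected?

Row averages: A=33.75, B=42.5, C=70
Highest average = 70 → C.

C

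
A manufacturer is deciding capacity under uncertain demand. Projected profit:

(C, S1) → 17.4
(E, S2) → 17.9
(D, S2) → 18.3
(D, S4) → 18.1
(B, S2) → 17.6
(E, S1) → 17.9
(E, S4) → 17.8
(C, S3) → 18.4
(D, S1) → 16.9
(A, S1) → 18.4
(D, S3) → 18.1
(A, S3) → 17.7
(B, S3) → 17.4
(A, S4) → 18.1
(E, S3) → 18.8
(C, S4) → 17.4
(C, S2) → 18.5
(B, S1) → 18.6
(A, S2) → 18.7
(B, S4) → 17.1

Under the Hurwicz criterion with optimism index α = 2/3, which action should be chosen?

E

A: 2/3·18.7 + 1/3·17.7 = 551/30
B: 2/3·18.6 + 1/3·17.1 = 18.1
C: 2/3·18.5 + 1/3·17.4 = 272/15
D: 2/3·18.3 + 1/3·16.9 = 107/6
E: 2/3·18.8 + 1/3·17.8 = 277/15
Highest Hurwicz score = 277/15 → E.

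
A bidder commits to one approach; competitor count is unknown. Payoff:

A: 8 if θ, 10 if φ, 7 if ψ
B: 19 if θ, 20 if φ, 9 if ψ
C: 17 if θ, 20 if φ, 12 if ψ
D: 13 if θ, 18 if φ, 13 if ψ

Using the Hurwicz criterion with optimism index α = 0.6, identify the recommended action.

C

A: 0.6·10 + 0.4·7 = 8.8
B: 0.6·20 + 0.4·9 = 15.6
C: 0.6·20 + 0.4·12 = 16.8
D: 0.6·18 + 0.4·13 = 16
Highest Hurwicz score = 16.8 → C.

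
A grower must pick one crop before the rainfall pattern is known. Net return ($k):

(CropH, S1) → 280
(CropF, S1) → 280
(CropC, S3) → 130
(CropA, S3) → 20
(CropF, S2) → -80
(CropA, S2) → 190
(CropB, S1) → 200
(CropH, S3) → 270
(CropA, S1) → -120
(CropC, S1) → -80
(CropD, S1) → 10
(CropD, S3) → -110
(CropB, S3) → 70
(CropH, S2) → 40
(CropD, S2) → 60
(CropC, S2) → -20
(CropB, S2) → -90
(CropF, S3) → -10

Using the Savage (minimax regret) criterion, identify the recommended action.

CropH

Column bests: S1=280, S2=190, S3=270.
CropF regrets: 0, 270, 280 → max 280
CropD regrets: 270, 130, 380 → max 380
CropB regrets: 80, 280, 200 → max 280
CropH regrets: 0, 150, 0 → max 150
CropC regrets: 360, 210, 140 → max 360
CropA regrets: 400, 0, 250 → max 400
Smallest max regret = 150 → CropH.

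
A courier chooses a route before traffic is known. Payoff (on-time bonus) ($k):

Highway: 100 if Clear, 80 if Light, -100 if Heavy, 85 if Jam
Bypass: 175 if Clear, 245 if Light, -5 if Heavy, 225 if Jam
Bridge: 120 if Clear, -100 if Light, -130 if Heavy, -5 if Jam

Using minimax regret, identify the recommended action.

Bypass

Column bests: Clear=175, Light=245, Heavy=-5, Jam=225.
Highway regrets: 75, 165, 95, 140 → max 165
Bypass regrets: 0, 0, 0, 0 → max 0
Bridge regrets: 55, 345, 125, 230 → max 345
Smallest max regret = 0 → Bypass.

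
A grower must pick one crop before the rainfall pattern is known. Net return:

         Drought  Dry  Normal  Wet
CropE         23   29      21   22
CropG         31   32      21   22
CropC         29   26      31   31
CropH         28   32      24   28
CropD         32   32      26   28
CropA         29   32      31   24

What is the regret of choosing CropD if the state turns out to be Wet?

3

Best payoff under Wet is 31.
Regret = 31 − 28 = 3.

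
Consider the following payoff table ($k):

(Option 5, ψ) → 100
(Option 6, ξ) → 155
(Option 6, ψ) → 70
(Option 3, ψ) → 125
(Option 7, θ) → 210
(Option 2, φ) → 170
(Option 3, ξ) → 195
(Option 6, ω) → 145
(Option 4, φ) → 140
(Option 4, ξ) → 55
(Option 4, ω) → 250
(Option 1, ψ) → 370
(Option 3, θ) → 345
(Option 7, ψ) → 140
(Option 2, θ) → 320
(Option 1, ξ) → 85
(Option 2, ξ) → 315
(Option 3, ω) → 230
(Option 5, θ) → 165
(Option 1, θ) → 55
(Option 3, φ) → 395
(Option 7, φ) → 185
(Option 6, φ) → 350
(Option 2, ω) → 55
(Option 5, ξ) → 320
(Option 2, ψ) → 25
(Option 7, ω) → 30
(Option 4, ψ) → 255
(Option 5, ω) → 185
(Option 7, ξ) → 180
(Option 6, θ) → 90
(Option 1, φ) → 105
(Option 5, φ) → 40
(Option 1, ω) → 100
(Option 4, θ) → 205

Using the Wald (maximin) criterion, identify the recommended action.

Option 3

Row minima: Option 1=55, Option 2=25, Option 3=125, Option 4=55, Option 5=40, Option 6=70, Option 7=30
Best worst-case = 125 → Option 3.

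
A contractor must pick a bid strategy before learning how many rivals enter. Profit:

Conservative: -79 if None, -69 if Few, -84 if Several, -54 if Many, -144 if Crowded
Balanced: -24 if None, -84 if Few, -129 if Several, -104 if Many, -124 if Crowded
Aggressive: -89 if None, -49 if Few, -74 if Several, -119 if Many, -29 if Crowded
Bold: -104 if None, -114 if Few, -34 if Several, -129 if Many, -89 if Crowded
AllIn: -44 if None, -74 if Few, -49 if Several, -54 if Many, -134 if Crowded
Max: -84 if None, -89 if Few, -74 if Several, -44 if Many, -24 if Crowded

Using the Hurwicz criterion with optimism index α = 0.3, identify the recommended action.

Conservative: 0.3·(-54) + 0.7·(-144) = -117
Balanced: 0.3·(-24) + 0.7·(-129) = -97.5
Aggressive: 0.3·(-29) + 0.7·(-119) = -92
Bold: 0.3·(-34) + 0.7·(-129) = -100.5
AllIn: 0.3·(-44) + 0.7·(-134) = -107
Max: 0.3·(-24) + 0.7·(-89) = -69.5
Highest Hurwicz score = -69.5 → Max.

Max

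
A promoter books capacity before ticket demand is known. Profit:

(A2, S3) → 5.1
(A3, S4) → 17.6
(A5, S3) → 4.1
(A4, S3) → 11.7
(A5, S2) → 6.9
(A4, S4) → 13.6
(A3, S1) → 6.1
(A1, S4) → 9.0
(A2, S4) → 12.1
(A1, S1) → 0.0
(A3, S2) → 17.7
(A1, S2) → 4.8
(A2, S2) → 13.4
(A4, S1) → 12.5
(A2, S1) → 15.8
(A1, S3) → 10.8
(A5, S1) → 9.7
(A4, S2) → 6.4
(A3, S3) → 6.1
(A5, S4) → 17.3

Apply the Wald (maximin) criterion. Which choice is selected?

Row minima: A1=0.0, A2=5.1, A3=6.1, A4=6.4, A5=4.1
Best worst-case = 6.4 → A4.

A4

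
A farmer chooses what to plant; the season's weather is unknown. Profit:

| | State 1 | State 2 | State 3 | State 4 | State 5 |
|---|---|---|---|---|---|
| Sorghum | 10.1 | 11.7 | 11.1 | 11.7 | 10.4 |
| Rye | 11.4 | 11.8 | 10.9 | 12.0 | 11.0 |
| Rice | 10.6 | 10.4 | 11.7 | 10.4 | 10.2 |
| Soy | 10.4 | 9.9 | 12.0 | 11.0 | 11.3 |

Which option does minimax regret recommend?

Column bests: State 1=11.4, State 2=11.8, State 3=12.0, State 4=12.0, State 5=11.3.
Sorghum regrets: 1.3, 0.1, 0.9, 0.3, 0.9 → max 1.3
Rye regrets: 0.0, 0.0, 1.1, 0.0, 0.3 → max 1.1
Rice regrets: 0.8, 1.4, 0.3, 1.6, 1.1 → max 1.6
Soy regrets: 1.0, 1.9, 0.0, 1.0, 0.0 → max 1.9
Smallest max regret = 1.1 → Rye.

Rye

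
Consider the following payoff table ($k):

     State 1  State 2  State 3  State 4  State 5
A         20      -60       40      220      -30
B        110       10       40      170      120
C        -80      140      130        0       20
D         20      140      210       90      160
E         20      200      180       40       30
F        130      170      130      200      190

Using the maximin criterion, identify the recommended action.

Row minima: A=-60, B=10, C=-80, D=20, E=20, F=130
Best worst-case = 130 → F.

F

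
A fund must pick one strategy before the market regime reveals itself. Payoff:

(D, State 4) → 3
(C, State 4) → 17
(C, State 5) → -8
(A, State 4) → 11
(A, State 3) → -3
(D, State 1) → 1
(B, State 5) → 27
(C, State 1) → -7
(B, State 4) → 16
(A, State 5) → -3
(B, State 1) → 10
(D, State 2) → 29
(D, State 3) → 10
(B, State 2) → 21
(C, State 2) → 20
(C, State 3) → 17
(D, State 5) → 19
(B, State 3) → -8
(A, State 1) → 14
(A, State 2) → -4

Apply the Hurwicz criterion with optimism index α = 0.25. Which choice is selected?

A: 0.25·14 + 0.75·(-4) = 0.5
B: 0.25·27 + 0.75·(-8) = 0.75
C: 0.25·20 + 0.75·(-8) = -1
D: 0.25·29 + 0.75·1 = 8
Highest Hurwicz score = 8 → D.

D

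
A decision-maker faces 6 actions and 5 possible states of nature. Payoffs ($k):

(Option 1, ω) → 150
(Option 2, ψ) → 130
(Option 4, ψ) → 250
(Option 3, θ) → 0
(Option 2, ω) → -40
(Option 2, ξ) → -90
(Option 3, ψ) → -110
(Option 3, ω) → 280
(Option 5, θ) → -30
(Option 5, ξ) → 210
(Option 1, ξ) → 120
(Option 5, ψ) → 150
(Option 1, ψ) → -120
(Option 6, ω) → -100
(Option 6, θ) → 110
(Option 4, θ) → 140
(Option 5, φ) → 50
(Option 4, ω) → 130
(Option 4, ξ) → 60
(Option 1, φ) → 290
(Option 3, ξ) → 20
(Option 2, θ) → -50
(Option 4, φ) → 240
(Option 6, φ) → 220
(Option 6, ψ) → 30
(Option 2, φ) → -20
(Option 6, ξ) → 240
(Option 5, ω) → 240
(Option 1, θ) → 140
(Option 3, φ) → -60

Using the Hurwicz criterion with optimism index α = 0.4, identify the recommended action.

Option 4

Option 1: 0.4·290 + 0.6·(-120) = 44
Option 2: 0.4·130 + 0.6·(-90) = -2
Option 3: 0.4·280 + 0.6·(-110) = 46
Option 4: 0.4·250 + 0.6·60 = 136
Option 5: 0.4·240 + 0.6·(-30) = 78
Option 6: 0.4·240 + 0.6·(-100) = 36
Highest Hurwicz score = 136 → Option 4.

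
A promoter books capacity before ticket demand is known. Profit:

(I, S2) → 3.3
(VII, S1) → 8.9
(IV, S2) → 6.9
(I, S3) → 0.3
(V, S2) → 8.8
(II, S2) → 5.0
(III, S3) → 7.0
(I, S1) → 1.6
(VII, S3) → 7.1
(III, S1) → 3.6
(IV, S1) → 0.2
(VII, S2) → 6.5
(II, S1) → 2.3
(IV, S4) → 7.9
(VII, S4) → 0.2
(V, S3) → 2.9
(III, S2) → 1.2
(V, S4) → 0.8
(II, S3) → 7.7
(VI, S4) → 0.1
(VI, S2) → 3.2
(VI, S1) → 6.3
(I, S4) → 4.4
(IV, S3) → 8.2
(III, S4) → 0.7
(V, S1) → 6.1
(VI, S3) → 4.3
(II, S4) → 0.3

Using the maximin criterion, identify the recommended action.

Row minima: I=0.3, II=0.3, III=0.7, IV=0.2, V=0.8, VI=0.1, VII=0.2
Best worst-case = 0.8 → V.

V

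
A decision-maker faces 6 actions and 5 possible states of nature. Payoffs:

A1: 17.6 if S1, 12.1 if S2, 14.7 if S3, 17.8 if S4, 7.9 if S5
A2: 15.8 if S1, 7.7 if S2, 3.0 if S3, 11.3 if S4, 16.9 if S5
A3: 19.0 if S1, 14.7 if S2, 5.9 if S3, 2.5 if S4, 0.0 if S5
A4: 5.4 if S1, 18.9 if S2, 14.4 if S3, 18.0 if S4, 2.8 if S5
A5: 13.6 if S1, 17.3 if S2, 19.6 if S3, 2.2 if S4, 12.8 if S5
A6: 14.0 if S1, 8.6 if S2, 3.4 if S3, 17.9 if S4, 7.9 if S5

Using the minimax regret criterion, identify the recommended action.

Column bests: S1=19.0, S2=18.9, S3=19.6, S4=18.0, S5=16.9.
A1 regrets: 1.4, 6.8, 4.9, 0.2, 9.0 → max 9.0
A2 regrets: 3.2, 11.2, 16.6, 6.7, 0.0 → max 16.6
A3 regrets: 0.0, 4.2, 13.7, 15.5, 16.9 → max 16.9
A4 regrets: 13.6, 0.0, 5.2, 0.0, 14.1 → max 14.1
A5 regrets: 5.4, 1.6, 0.0, 15.8, 4.1 → max 15.8
A6 regrets: 5.0, 10.3, 16.2, 0.1, 9.0 → max 16.2
Smallest max regret = 9.0 → A1.

A1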